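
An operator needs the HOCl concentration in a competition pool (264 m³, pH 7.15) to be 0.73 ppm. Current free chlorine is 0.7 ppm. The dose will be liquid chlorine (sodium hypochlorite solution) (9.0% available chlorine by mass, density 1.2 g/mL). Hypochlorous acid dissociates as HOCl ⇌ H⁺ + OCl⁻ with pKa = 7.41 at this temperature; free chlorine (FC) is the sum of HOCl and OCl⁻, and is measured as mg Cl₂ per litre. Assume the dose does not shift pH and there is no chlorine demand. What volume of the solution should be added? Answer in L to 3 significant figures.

1.05 L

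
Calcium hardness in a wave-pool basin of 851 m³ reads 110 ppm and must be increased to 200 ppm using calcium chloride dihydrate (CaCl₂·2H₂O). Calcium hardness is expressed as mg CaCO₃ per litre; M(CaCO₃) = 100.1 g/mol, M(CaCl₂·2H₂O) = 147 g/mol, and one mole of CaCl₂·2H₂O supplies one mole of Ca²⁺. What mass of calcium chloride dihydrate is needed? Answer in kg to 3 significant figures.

112 kg

Volume: 851 m³ = 851,000 L.
Hardness to add: (200 − 110) = 90 mg/L as CaCO₃ × 851,000 L = 76,590 g as CaCO₃.
Moles of Ca²⁺ (1 mol Ca²⁺ ≡ 1 mol CaCO₃): 76,590 / 100.1 g/mol = 765.1 mol.
Mass of CaCl₂·2H₂O: 765.1 × 147 = 112,500 g.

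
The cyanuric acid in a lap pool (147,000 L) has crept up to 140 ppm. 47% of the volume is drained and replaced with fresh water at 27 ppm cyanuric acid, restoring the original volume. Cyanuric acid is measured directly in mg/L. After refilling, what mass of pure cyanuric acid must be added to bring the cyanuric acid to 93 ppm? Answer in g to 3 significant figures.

898 g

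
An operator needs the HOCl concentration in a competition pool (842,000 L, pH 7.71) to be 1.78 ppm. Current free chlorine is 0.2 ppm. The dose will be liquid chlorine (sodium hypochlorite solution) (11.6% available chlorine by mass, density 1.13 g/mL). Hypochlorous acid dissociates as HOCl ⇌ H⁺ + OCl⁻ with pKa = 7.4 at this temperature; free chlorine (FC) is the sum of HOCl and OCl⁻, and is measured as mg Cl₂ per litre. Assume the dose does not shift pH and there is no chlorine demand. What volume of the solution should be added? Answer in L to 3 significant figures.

33.5 L

[OCl⁻]/[HOCl] = 10^(pH − pKa) = 10^(7.71 − 7.4) = 2.042; fraction as HOCl = 1/(1 + 2.042) = 0.3288.
Free chlorine required for 1.78 ppm HOCl: 1.78 / 0.3288 = 5.414 ppm.
FC to add: 5.414 − 0.2 = 5.214 mg/L as Cl₂.
Cl₂ equivalent: 5.214 mg/L × 842,000 L = 4390 g.
Product at 11.6% available Cl: 4390 / 0.116 = 37,850 g.
Volume: 37,850 g ÷ 1.13 g/mL = 33,490 mL.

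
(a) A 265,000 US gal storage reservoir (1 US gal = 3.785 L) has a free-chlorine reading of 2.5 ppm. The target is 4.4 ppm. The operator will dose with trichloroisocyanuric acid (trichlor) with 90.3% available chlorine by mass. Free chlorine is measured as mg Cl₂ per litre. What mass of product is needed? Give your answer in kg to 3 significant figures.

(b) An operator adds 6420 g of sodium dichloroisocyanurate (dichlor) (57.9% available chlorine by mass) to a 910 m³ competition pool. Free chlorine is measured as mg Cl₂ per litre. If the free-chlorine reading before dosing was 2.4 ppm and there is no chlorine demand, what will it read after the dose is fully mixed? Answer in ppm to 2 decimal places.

(a) 2.11 kg; (b) 6.48 ppm

(a) Volume: 265,000 US gal × 3.785 L/gal = 1,003,025 L.
(a) Chlorine deficit: 4.4 − 2.5 = 1.9 ppm = 1.9 mg/L as Cl₂.
(a) Cl₂ equivalent needed: 1.9 mg/L × 1,003,025 L = 1,906,000 mg = 1906 g.
(a) Product at 90.3% available chlorine: 1906 / 0.903 = 2110 g.

(b) Volume: 910 m³ = 910,000 L.
(b) Available chlorine delivered: 6420 g × 0.579 = 3717 g as Cl₂.
(b) Concentration rise: 3717 g / 910,000 L = 4.085 mg/L = 4.08 ppm.
(b) Final FC: 2.4 + 4.08 = 6.48 ppm.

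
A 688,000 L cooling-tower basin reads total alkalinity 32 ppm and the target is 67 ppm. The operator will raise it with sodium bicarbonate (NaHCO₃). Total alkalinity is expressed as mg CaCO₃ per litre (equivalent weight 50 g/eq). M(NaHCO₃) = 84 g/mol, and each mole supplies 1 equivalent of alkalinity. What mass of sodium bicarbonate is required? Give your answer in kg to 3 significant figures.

Alkalinity to add: (67 − 32) = 35 mg/L as CaCO₃ × 688,000 L = 24,080 g as CaCO₃.
Equivalents: 24,080 g ÷ 50 g/eq = 481.6 eq.
NaHCO₃ supplies 1 eq per mole → 481.6 mol.
Mass: 481.6 mol × 84 g/mol = 40,450 g.

40.5 kg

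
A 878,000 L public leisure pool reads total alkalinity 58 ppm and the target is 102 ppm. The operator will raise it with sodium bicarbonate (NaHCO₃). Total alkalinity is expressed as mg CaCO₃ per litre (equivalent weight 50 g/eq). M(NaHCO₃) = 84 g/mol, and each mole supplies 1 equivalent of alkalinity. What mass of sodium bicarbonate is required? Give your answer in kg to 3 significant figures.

Alkalinity to add: (102 − 58) = 44 mg/L as CaCO₃ × 878,000 L = 38,630 g as CaCO₃.
Equivalents: 38,630 g ÷ 50 g/eq = 772.6 eq.
NaHCO₃ supplies 1 eq per mole → 772.6 mol.
Mass: 772.6 mol × 84 g/mol = 64,900 g.

64.9 kg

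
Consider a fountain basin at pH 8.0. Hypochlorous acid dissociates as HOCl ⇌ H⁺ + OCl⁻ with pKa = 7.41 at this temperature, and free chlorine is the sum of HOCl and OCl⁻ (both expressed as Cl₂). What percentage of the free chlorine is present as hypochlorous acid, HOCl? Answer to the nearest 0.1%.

[OCl⁻]/[HOCl] = 10^(pH − pKa) = 10^(8.0 − 7.41) = 10^0.59 = 3.89.
Fraction as HOCl = 1 / (1 + 3.89) = 0.2045.

20.4%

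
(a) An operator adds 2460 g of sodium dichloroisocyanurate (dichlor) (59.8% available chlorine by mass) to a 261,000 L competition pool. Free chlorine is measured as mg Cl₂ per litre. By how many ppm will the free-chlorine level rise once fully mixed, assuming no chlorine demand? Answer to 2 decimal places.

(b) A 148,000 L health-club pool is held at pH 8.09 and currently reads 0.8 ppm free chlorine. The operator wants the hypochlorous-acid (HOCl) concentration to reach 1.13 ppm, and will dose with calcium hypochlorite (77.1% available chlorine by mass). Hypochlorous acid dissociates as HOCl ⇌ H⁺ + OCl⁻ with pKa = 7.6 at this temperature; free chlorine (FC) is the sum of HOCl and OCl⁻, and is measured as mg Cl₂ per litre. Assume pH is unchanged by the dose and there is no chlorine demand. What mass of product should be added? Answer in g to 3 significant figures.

(a) 5.64 ppm; (b) 734 g

(a) Available chlorine delivered: 2460 g × 0.598 = 1471 g as Cl₂.
(a) Concentration rise: 1471 g / 261,000 L = 5.636 mg/L = 5.64 ppm.

(b) [OCl⁻]/[HOCl] = 10^(pH − pKa) = 10^(8.09 − 7.6) = 3.09; fraction as HOCl = 1/(1 + 3.09) = 0.2445.
(b) Free chlorine required for 1.13 ppm HOCl: 1.13 / 0.2445 = 4.622 ppm.
(b) FC to add: 4.622 − 0.8 = 3.822 mg/L as Cl₂.
(b) Cl₂ equivalent: 3.822 mg/L × 148,000 L = 565.7 g.
(b) Product at 77.1% available Cl: 565.7 / 0.771 = 733.7 g.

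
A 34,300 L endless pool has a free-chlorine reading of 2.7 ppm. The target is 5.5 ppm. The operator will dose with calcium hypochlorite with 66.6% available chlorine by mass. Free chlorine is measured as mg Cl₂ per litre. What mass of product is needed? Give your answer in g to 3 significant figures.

Chlorine deficit: 5.5 − 2.7 = 2.8 ppm = 2.8 mg/L as Cl₂.
Cl₂ equivalent needed: 2.8 mg/L × 34,300 L = 96,040 mg = 96.04 g.
Product at 66.6% available chlorine: 96.04 / 0.666 = 144.2 g.

144 g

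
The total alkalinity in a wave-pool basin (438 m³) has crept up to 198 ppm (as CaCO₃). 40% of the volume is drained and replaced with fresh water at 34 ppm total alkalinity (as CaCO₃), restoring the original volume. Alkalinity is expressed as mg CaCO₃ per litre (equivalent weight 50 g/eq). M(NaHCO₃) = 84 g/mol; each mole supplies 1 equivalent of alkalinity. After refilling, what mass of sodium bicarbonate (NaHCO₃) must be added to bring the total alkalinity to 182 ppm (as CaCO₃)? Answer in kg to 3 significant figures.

36.5 kg

Volume: 438 m³ = 438,000 L.
After draining 40% and refilling: 198 × 0.60 + 34 × 0.40 = 132.4 ppm.
Deficit to target: 182 − 132.4 = 49.6 mg/L.
As CaCO₃: 49.6 mg/L × 438,000 L = 21,720 g; ÷ 50 g/eq ÷ 1 = 434.5 mol NaHCO₃.
Mass: 434.5 × 84 = 36,500 g.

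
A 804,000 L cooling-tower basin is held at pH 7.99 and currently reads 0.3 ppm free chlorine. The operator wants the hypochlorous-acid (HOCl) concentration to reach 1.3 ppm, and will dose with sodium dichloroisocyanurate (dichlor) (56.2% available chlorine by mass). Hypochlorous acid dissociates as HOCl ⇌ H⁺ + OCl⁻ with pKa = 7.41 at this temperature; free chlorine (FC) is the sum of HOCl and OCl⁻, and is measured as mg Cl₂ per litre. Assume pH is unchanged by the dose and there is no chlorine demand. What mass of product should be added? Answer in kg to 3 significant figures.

[OCl⁻]/[HOCl] = 10^(pH − pKa) = 10^(7.99 − 7.41) = 3.802; fraction as HOCl = 1/(1 + 3.802) = 0.2083.
Free chlorine required for 1.3 ppm HOCl: 1.3 / 0.2083 = 6.242 ppm.
FC to add: 6.242 − 0.3 = 5.942 mg/L as Cl₂.
Cl₂ equivalent: 5.942 mg/L × 804,000 L = 4778 g.
Product at 56.2% available Cl: 4778 / 0.562 = 8501 g.

8.50 kg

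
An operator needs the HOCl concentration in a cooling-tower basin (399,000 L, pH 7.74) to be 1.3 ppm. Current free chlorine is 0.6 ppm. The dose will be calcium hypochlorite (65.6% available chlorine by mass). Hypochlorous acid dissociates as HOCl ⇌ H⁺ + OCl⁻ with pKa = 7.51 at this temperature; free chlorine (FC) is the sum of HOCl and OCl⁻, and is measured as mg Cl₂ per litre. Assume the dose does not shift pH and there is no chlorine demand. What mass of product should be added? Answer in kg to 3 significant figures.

1.77 kg

[OCl⁻]/[HOCl] = 10^(pH − pKa) = 10^(7.74 − 7.51) = 1.698; fraction as HOCl = 1/(1 + 1.698) = 0.3706.
Free chlorine required for 1.3 ppm HOCl: 1.3 / 0.3706 = 3.508 ppm.
FC to add: 3.508 − 0.6 = 2.908 mg/L as Cl₂.
Cl₂ equivalent: 2.908 mg/L × 399,000 L = 1160 g.
Product at 65.6% available Cl: 1160 / 0.656 = 1769 g.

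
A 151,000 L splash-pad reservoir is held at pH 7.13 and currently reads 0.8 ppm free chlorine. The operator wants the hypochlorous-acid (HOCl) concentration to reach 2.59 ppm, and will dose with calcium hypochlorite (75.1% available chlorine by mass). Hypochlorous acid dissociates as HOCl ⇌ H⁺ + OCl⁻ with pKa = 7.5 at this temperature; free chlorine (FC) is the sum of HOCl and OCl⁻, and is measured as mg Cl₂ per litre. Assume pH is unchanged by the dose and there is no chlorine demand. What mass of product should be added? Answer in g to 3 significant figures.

582 g

[OCl⁻]/[HOCl] = 10^(pH − pKa) = 10^(7.13 − 7.5) = 0.4266; fraction as HOCl = 1/(1 + 0.4266) = 0.701.
Free chlorine required for 2.59 ppm HOCl: 2.59 / 0.701 = 3.695 ppm.
FC to add: 3.695 − 0.8 = 2.895 mg/L as Cl₂.
Cl₂ equivalent: 2.895 mg/L × 151,000 L = 437.1 g.
Product at 75.1% available Cl: 437.1 / 0.751 = 582.1 g.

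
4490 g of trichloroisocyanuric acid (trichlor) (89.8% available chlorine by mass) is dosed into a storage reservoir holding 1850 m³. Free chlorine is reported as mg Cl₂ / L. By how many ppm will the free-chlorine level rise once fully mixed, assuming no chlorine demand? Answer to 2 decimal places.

Volume: 1850 m³ = 1,850,000 L.
Available chlorine delivered: 4490 g × 0.898 = 4032 g as Cl₂.
Concentration rise: 4032 g / 1,850,000 L = 2.179 mg/L = 2.18 ppm.

2.18 ppm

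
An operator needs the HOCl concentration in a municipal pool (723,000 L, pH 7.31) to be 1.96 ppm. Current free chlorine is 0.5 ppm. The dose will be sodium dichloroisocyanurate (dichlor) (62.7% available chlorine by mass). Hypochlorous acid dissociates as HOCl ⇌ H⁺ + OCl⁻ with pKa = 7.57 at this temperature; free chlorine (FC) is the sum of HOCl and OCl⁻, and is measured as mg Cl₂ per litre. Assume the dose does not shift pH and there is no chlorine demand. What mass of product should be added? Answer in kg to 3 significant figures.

[OCl⁻]/[HOCl] = 10^(pH − pKa) = 10^(7.31 − 7.57) = 0.5495; fraction as HOCl = 1/(1 + 0.5495) = 0.6454.
Free chlorine required for 1.96 ppm HOCl: 1.96 / 0.6454 = 3.037 ppm.
FC to add: 3.037 − 0.5 = 2.537 mg/L as Cl₂.
Cl₂ equivalent: 2.537 mg/L × 723,000 L = 1834 g.
Product at 62.7% available Cl: 1834 / 0.627 = 2926 g.

2.93 kg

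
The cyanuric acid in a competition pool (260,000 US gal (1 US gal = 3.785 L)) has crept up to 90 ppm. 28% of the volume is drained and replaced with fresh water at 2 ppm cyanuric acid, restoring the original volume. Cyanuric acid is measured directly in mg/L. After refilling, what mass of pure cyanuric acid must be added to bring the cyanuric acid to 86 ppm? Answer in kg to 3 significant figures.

Volume: 260,000 US gal × 3.785 L/gal = 984,100 L.
After draining 28% and refilling: 90 × 0.72 + 2 × 0.28 = 65.36 ppm.
Deficit to target: 86 − 65.36 = 20.64 mg/L.
Mass: 20.64 mg/L × 984,100 L = 20,310 g cyanuric acid.

20.3 kg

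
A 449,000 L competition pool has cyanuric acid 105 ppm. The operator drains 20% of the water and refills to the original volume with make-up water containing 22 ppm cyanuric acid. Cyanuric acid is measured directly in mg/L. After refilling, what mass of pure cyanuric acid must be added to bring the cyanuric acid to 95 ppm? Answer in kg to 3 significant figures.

2.96 kg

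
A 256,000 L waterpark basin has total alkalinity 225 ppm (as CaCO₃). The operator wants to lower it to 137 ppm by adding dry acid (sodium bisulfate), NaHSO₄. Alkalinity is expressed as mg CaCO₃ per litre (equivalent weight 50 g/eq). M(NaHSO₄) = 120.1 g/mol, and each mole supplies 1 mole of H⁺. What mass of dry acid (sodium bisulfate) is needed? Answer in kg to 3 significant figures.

54.1 kg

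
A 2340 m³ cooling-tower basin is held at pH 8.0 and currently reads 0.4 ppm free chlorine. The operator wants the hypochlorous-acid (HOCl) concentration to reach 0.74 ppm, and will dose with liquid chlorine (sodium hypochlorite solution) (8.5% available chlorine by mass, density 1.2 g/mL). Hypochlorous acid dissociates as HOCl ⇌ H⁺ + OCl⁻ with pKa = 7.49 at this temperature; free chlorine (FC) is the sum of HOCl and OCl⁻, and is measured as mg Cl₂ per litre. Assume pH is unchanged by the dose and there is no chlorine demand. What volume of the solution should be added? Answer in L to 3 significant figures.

62.7 L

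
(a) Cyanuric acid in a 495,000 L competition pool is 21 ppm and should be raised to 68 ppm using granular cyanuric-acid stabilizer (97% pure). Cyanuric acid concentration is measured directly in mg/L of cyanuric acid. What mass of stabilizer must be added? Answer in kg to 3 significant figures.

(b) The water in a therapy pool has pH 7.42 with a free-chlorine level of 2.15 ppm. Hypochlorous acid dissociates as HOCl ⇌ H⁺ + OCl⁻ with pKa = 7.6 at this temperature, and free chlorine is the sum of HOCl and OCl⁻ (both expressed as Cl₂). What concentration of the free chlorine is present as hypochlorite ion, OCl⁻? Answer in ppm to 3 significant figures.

(a) 24.0 kg; (b) 0.855 ppm

(a) CYA to add: (68 − 21) = 47 mg/L × 495,000 L = 23,260 g cyanuric acid.
(a) At 97% purity: 23,260 / 0.97 = 23,980 g product.

(b) [OCl⁻]/[HOCl] = 10^(pH − pKa) = 10^(7.42 − 7.6) = 10^-0.18 = 0.6607.
(b) Fraction as HOCl = 1 / (1 + 0.6607) = 0.6022.
(b) OCl⁻ = (1 − 0.6022) × 2.15 ppm = 0.8554 ppm.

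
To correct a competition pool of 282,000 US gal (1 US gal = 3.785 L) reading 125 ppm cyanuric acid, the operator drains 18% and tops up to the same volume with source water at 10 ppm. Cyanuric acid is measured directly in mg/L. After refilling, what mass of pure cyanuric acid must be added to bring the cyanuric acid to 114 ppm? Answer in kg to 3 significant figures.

10.4 kg

Volume: 282,000 US gal × 3.785 L/gal = 1,067,370 L.
After draining 18% and refilling: 125 × 0.82 + 10 × 0.18 = 104.3 ppm.
Deficit to target: 114 − 104.3 = 9.7 mg/L.
Mass: 9.7 mg/L × 1,067,370 L = 10,350 g cyanuric acid.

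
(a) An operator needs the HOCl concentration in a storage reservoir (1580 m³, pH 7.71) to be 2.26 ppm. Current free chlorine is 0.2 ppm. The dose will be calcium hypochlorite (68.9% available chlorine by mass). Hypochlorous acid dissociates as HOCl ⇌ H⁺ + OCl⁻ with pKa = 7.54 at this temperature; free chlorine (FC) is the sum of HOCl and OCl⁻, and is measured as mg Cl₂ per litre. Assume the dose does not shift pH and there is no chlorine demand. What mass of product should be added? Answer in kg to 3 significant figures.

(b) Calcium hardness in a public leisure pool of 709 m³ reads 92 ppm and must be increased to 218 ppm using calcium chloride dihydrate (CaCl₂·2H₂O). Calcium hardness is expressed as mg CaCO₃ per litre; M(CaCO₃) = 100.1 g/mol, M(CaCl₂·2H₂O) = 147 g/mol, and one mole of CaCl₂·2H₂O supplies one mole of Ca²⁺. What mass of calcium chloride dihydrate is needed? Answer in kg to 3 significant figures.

(a) 12.4 kg; (b) 131 kg

(a) Volume: 1580 m³ = 1,580,000 L.
(a) [OCl⁻]/[HOCl] = 10^(pH − pKa) = 10^(7.71 − 7.54) = 1.479; fraction as HOCl = 1/(1 + 1.479) = 0.4034.
(a) Free chlorine required for 2.26 ppm HOCl: 2.26 / 0.4034 = 5.603 ppm.
(a) FC to add: 5.603 − 0.2 = 5.403 mg/L as Cl₂.
(a) Cl₂ equivalent: 5.403 mg/L × 1,580,000 L = 8536 g.
(a) Product at 68.9% available Cl: 8536 / 0.689 = 12,390 g.

(b) Volume: 709 m³ = 709,000 L.
(b) Hardness to add: (218 − 92) = 126 mg/L as CaCO₃ × 709,000 L = 89,330 g as CaCO₃.
(b) Moles of Ca²⁺ (1 mol Ca²⁺ ≡ 1 mol CaCO₃): 89,330 / 100.1 g/mol = 892.4 mol.
(b) Mass of CaCl₂·2H₂O: 892.4 × 147 = 131,200 g.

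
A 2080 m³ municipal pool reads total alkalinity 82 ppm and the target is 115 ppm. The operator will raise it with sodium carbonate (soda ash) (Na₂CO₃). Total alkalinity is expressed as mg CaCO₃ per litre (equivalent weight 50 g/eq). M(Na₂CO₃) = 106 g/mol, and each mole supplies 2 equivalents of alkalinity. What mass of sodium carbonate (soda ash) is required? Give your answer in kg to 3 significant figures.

Volume: 2080 m³ = 2,080,000 L.
Alkalinity to add: (115 − 82) = 33 mg/L as CaCO₃ × 2,080,000 L = 68,640 g as CaCO₃.
Equivalents: 68,640 g ÷ 50 g/eq = 1373 eq.
Each mole of Na₂CO₃ supplies 2 eq, so 1373 / 2 = 686.4 mol.
Mass: 686.4 mol × 106 g/mol = 72,760 g.

72.8 kg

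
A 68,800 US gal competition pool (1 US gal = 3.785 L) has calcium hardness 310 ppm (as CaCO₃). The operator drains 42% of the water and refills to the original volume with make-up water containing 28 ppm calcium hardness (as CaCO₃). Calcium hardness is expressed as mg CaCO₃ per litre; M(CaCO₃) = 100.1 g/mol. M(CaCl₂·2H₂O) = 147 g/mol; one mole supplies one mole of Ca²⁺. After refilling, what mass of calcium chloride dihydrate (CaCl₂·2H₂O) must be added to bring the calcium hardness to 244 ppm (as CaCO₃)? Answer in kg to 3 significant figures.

Volume: 68,800 US gal × 3.785 L/gal = 260,408 L.
After draining 42% and refilling: 310 × 0.58 + 28 × 0.42 = 191.56 ppm.
Deficit to target: 244 − 191.56 = 52.44 mg/L.
As CaCO₃: 52.44 mg/L × 260,408 L = 13,660 g; ÷ 100.1 = 136.4 mol Ca²⁺.
Mass: 136.4 × 147 = 20,050 g.

20.1 kg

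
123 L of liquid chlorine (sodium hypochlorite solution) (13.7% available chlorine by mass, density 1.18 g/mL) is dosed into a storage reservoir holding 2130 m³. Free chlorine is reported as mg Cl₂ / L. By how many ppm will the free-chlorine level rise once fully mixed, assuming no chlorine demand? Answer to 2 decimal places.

Volume: 2130 m³ = 2,130,000 L.
Mass of solution: 123 L × 1000 mL/L × 1.18 g/mL = 145,100 g.
Available chlorine delivered: 145,100 g × 0.137 = 19,880 g as Cl₂.
Concentration rise: 19,880 g / 2,130,000 L = 9.335 mg/L = 9.34 ppm.

9.34 ppm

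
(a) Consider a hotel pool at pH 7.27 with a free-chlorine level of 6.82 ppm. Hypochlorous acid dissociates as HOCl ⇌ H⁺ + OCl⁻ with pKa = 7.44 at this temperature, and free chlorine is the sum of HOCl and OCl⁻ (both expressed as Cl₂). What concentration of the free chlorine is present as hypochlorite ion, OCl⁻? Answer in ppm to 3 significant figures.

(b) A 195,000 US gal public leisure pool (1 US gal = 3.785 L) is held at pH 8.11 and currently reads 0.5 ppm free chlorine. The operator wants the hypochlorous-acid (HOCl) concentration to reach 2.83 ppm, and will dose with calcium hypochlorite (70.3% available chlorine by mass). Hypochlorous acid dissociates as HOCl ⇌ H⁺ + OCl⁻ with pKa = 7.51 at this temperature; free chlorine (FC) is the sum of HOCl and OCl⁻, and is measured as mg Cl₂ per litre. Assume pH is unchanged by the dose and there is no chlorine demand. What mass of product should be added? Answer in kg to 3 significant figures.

(a) [OCl⁻]/[HOCl] = 10^(pH − pKa) = 10^(7.27 − 7.44) = 10^-0.17 = 0.6761.
(a) Fraction as HOCl = 1 / (1 + 0.6761) = 0.5966.
(a) OCl⁻ = (1 − 0.5966) × 6.82 ppm = 2.751 ppm.

(b) Volume: 195,000 US gal × 3.785 L/gal = 738,075 L.
(b) [OCl⁻]/[HOCl] = 10^(pH − pKa) = 10^(8.11 − 7.51) = 3.981; fraction as HOCl = 1/(1 + 3.981) = 0.2008.
(b) Free chlorine required for 2.83 ppm HOCl: 2.83 / 0.2008 = 14.1 ppm.
(b) FC to add: 14.1 − 0.5 = 13.6 mg/L as Cl₂.
(b) Cl₂ equivalent: 13.6 mg/L × 738,075 L = 10,040 g.
(b) Product at 70.3% available Cl: 10,040 / 0.703 = 14,270 g.

(a) 2.75 ppm; (b) 14.3 kg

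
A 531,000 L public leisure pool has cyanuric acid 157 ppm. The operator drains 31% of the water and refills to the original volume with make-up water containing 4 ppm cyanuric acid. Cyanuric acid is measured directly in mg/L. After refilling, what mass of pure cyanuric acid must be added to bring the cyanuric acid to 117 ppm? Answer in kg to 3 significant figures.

After draining 31% and refilling: 157 × 0.69 + 4 × 0.31 = 109.57 ppm.
Deficit to target: 117 − 109.57 = 7.43 mg/L.
Mass: 7.43 mg/L × 531,000 L = 3945 g cyanuric acid.

3.95 kg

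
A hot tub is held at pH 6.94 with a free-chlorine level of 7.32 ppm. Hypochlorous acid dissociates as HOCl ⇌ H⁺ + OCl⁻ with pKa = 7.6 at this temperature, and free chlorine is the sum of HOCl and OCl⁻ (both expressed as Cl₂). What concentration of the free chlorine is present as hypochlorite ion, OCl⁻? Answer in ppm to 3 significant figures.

[OCl⁻]/[HOCl] = 10^(pH − pKa) = 10^(6.94 − 7.6) = 10^-0.66 = 0.2188.
Fraction as HOCl = 1 / (1 + 0.2188) = 0.8205.
OCl⁻ = (1 − 0.8205) × 7.32 ppm = 1.314 ppm.

1.31 ppm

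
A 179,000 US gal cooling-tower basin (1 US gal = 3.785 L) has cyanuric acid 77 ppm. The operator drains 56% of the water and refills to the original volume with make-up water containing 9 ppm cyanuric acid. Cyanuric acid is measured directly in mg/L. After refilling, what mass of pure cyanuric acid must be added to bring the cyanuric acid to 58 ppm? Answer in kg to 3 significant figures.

12.9 kg

Volume: 179,000 US gal × 3.785 L/gal = 677,515 L.
After draining 56% and refilling: 77 × 0.44 + 9 × 0.56 = 38.92 ppm.
Deficit to target: 58 − 38.92 = 19.08 mg/L.
Mass: 19.08 mg/L × 677,515 L = 12,930 g cyanuric acid.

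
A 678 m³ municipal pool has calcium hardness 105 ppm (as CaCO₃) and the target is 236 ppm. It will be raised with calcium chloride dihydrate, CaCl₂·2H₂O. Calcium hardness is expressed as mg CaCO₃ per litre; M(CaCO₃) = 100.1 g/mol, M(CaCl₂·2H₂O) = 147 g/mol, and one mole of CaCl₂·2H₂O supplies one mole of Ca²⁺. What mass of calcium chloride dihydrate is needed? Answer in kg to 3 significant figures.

130 kg

Volume: 678 m³ = 678,000 L.
Hardness to add: (236 − 105) = 131 mg/L as CaCO₃ × 678,000 L = 88,820 g as CaCO₃.
Moles of Ca²⁺ (1 mol Ca²⁺ ≡ 1 mol CaCO₃): 88,820 / 100.1 g/mol = 887.3 mol.
Mass of CaCl₂·2H₂O: 887.3 × 147 = 130,400 g.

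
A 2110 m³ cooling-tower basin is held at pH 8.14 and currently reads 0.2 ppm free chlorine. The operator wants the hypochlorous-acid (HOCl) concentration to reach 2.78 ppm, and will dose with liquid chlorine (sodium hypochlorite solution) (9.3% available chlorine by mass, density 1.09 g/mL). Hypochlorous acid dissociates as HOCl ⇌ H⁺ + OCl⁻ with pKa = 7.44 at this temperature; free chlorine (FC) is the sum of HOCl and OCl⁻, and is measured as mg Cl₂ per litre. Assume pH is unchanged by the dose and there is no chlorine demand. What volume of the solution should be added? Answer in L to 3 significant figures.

Volume: 2110 m³ = 2,110,000 L.
[OCl⁻]/[HOCl] = 10^(pH − pKa) = 10^(8.14 − 7.44) = 5.012; fraction as HOCl = 1/(1 + 5.012) = 0.1663.
Free chlorine required for 2.78 ppm HOCl: 2.78 / 0.1663 = 16.71 ppm.
FC to add: 16.71 − 0.2 = 16.51 mg/L as Cl₂.
Cl₂ equivalent: 16.51 mg/L × 2,110,000 L = 34,840 g.
Product at 9.3% available Cl: 34,840 / 0.093 = 374,600 g.
Volume: 374,600 g ÷ 1.09 g/mL = 343,700 mL.

344 L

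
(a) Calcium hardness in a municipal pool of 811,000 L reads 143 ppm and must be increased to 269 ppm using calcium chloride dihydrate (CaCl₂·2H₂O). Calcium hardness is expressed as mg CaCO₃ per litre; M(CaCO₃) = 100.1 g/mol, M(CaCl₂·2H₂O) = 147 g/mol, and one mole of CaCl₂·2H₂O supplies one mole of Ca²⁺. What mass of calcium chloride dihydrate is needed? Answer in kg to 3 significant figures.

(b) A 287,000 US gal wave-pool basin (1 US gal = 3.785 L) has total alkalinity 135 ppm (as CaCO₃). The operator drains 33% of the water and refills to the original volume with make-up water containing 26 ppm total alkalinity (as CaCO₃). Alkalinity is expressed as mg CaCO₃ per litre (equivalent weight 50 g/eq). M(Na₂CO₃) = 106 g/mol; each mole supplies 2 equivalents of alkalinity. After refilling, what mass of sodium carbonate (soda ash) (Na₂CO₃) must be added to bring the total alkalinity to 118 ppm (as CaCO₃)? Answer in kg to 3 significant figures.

(a) Hardness to add: (269 − 143) = 126 mg/L as CaCO₃ × 811,000 L = 102,200 g as CaCO₃.
(a) Moles of Ca²⁺ (1 mol Ca²⁺ ≡ 1 mol CaCO₃): 102,200 / 100.1 g/mol = 1021 mol.
(a) Mass of CaCl₂·2H₂O: 1021 × 147 = 150,100 g.

(b) Volume: 287,000 US gal × 3.785 L/gal = 1,086,295 L.
(b) After draining 33% and refilling: 135 × 0.67 + 26 × 0.33 = 99.03 ppm.
(b) Deficit to target: 118 − 99.03 = 18.97 mg/L.
(b) As CaCO₃: 18.97 mg/L × 1,086,295 L = 20,610 g; ÷ 50 g/eq ÷ 2 = 206.1 mol Na₂CO₃.
(b) Mass: 206.1 × 106 = 21,840 g.

(a) 150 kg; (b) 21.8 kg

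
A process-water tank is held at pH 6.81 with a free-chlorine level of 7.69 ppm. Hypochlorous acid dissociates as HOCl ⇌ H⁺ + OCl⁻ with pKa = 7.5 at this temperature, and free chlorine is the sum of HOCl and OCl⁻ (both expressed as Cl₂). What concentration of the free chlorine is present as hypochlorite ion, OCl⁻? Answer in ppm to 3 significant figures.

[OCl⁻]/[HOCl] = 10^(pH − pKa) = 10^(6.81 − 7.5) = 10^-0.69 = 0.2042.
Fraction as HOCl = 1 / (1 + 0.2042) = 0.8304.
OCl⁻ = (1 − 0.8304) × 7.69 ppm = 1.304 ppm.

1.30 ppm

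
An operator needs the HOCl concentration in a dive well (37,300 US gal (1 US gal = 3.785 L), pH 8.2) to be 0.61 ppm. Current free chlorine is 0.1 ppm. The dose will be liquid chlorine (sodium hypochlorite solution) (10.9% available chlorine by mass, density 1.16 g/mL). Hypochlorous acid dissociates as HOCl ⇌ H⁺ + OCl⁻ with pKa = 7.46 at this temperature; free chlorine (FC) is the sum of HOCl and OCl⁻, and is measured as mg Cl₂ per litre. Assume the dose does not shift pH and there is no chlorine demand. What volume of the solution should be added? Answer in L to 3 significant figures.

Volume: 37,300 US gal × 3.785 L/gal = 141,180 L.
[OCl⁻]/[HOCl] = 10^(pH − pKa) = 10^(8.2 − 7.46) = 5.495; fraction as HOCl = 1/(1 + 5.495) = 0.154.
Free chlorine required for 0.61 ppm HOCl: 0.61 / 0.154 = 3.962 ppm.
FC to add: 3.962 − 0.1 = 3.862 mg/L as Cl₂.
Cl₂ equivalent: 3.862 mg/L × 141,180 L = 545.3 g.
Product at 10.9% available Cl: 545.3 / 0.109 = 5002 g.
Volume: 5002 g ÷ 1.16 g/mL = 4312 mL.

4.31 L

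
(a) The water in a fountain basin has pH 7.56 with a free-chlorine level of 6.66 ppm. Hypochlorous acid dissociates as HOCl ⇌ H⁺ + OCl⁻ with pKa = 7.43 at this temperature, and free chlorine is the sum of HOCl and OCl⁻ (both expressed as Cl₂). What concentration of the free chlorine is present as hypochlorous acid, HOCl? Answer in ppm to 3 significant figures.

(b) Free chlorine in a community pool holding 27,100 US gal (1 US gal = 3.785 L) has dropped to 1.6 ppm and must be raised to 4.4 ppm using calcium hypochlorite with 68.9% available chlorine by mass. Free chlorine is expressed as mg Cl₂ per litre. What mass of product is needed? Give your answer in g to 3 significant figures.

(a) 2.84 ppm; (b) 417 g

(a) [OCl⁻]/[HOCl] = 10^(pH − pKa) = 10^(7.56 − 7.43) = 10^0.13 = 1.349.
(a) Fraction as HOCl = 1 / (1 + 1.349) = 0.4257.
(a) HOCl = 0.4257 × 6.66 ppm = 2.835 ppm.

(b) Volume: 27,100 US gal × 3.785 L/gal = 102,574 L.
(b) Chlorine deficit: 4.4 − 1.6 = 2.8 ppm = 2.8 mg/L as Cl₂.
(b) Cl₂ equivalent needed: 2.8 mg/L × 102,574 L = 287,200 mg = 287.2 g.
(b) Product at 68.9% available chlorine: 287.2 / 0.689 = 416.8 g.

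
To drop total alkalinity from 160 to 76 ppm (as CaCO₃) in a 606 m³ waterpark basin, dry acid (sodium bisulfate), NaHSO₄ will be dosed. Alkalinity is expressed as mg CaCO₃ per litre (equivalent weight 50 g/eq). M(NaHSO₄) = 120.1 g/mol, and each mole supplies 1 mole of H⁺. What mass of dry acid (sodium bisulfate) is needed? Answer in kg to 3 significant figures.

122 kg

Volume: 606 m³ = 606,000 L.
Alkalinity to neutralize: (160 − 76) = 84 mg/L as CaCO₃ × 606,000 L = 50,900 g as CaCO₃.
Equivalents of H⁺ required: 50,900 ÷ 50 g/eq = 1018 eq = 1018 mol NaHSO₄.
Mass of NaHSO₄: 1018 × 120.1 = 122,300 g.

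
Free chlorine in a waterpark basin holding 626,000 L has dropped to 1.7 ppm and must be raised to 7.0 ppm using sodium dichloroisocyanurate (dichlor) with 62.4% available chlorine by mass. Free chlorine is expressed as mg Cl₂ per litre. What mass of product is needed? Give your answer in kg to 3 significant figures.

5.32 kg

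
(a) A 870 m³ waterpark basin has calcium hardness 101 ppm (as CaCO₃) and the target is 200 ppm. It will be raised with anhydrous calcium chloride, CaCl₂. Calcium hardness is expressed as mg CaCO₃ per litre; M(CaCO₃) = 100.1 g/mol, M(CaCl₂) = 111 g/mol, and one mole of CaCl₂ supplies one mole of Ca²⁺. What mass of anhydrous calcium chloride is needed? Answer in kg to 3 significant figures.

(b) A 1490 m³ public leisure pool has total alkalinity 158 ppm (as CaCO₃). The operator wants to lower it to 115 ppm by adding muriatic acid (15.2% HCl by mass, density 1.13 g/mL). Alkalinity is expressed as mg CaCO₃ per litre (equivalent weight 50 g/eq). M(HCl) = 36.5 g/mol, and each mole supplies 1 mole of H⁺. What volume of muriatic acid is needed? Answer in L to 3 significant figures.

(a) Volume: 870 m³ = 870,000 L.
(a) Hardness to add: (200 − 101) = 99 mg/L as CaCO₃ × 870,000 L = 86,130 g as CaCO₃.
(a) Moles of Ca²⁺ (1 mol Ca²⁺ ≡ 1 mol CaCO₃): 86,130 / 100.1 g/mol = 860.4 mol.
(a) Mass of CaCl₂: 860.4 × 111 = 95,510 g.

(b) Volume: 1490 m³ = 1,490,000 L.
(b) Alkalinity to neutralize: (158 − 115) = 43 mg/L as CaCO₃ × 1,490,000 L = 64,070 g as CaCO₃.
(b) Equivalents of H⁺ required: 64,070 ÷ 50 g/eq = 1281 eq = 1281 mol HCl.
(b) Mass of HCl: 1281 × 36.5 = 46,770 g.
(b) Mass of 15.2% solution: 46,770 / 0.152 = 307,700 g.
(b) Volume: 307,700 g ÷ 1.13 g/mL = 272,300 mL.

(a) 95.5 kg; (b) 272 L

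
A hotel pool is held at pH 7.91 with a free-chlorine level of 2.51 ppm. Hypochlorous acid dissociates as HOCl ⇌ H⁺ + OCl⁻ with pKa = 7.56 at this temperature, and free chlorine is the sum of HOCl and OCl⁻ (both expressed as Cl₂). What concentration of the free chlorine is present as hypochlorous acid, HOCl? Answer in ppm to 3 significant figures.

[OCl⁻]/[HOCl] = 10^(pH − pKa) = 10^(7.91 − 7.56) = 10^0.35 = 2.239.
Fraction as HOCl = 1 / (1 + 2.239) = 0.3088.
HOCl = 0.3088 × 2.51 ppm = 0.775 ppm.

0.775 ppm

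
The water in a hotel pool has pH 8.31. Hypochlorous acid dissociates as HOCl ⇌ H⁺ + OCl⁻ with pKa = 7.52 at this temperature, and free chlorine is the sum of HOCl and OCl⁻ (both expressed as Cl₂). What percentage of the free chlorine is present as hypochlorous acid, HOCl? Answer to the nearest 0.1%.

14.0%

[OCl⁻]/[HOCl] = 10^(pH − pKa) = 10^(8.31 − 7.52) = 10^0.79 = 6.166.
Fraction as HOCl = 1 / (1 + 6.166) = 0.1395.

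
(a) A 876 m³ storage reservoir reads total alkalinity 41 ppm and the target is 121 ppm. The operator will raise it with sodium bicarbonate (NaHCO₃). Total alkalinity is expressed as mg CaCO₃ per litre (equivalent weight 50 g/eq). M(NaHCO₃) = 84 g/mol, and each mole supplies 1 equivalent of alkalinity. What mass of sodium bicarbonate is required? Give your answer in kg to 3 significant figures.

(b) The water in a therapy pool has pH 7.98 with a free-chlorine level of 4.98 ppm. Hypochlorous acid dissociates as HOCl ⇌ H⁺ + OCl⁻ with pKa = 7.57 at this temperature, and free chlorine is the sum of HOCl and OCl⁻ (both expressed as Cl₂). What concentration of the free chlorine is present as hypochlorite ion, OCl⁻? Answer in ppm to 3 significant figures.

(a) 118 kg; (b) 3.59 ppm

(a) Volume: 876 m³ = 876,000 L.
(a) Alkalinity to add: (121 − 41) = 80 mg/L as CaCO₃ × 876,000 L = 70,080 g as CaCO₃.
(a) Equivalents: 70,080 g ÷ 50 g/eq = 1402 eq.
(a) NaHCO₃ supplies 1 eq per mole → 1402 mol.
(a) Mass: 1402 mol × 84 g/mol = 117,700 g.

(b) [OCl⁻]/[HOCl] = 10^(pH − pKa) = 10^(7.98 − 7.57) = 10^0.41 = 2.57.
(b) Fraction as HOCl = 1 / (1 + 2.57) = 0.2801.
(b) OCl⁻ = (1 − 0.2801) × 4.98 ppm = 3.585 ppm.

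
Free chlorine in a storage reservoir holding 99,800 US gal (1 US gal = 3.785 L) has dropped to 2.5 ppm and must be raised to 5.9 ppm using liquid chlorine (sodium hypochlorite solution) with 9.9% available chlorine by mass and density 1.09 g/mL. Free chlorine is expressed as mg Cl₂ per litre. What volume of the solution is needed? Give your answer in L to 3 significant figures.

11.9 L

Volume: 99,800 US gal × 3.785 L/gal = 377,743 L.
Chlorine deficit: 5.9 − 2.5 = 3.4 ppm = 3.4 mg/L as Cl₂.
Cl₂ equivalent needed: 3.4 mg/L × 377,743 L = 1,284,000 mg = 1284 g.
Product at 9.9% available chlorine: 1284 / 0.099 = 12,970 g.
Volume at density 1.09 g/mL: 12,970 g ÷ 1.09 g/mL = 11,900 mL.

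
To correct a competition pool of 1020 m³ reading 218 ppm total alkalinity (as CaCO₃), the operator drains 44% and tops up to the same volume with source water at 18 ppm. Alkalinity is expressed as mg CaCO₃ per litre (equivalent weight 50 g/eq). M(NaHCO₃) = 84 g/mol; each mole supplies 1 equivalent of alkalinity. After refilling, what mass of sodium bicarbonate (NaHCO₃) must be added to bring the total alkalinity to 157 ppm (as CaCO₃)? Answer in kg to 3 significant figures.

Volume: 1020 m³ = 1,020,000 L.
After draining 44% and refilling: 218 × 0.56 + 18 × 0.44 = 130 ppm.
Deficit to target: 157 − 130 = 27 mg/L.
As CaCO₃: 27 mg/L × 1,020,000 L = 27,540 g; ÷ 50 g/eq ÷ 1 = 550.8 mol NaHCO₃.
Mass: 550.8 × 84 = 46,270 g.

46.3 kg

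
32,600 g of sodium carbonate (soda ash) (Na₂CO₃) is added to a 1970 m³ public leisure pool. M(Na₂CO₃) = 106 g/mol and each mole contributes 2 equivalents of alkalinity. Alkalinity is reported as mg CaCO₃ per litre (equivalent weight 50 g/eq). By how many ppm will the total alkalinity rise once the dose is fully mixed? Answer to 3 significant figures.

Volume: 1970 m³ = 1,970,000 L.
Moles of Na₂CO₃: 32,600 g ÷ 106 g/mol = 307.5 mol → 615.1 eq of alkalinity.
As CaCO₃: 615.1 eq × 50 g/eq = 30,750 g.
Rise: 30,750 g / 1,970,000 L × 1000 = 15.61 mg/L.

15.6 ppm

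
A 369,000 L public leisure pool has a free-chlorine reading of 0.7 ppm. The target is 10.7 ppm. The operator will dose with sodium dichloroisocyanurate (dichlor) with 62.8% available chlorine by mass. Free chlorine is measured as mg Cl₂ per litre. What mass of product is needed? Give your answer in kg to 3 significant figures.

Chlorine deficit: 10.7 − 0.7 = 10 ppm = 10 mg/L as Cl₂.
Cl₂ equivalent needed: 10 mg/L × 369,000 L = 3,690,000 mg = 3690 g.
Product at 62.8% available chlorine: 3690 / 0.628 = 5876 g.

5.88 kg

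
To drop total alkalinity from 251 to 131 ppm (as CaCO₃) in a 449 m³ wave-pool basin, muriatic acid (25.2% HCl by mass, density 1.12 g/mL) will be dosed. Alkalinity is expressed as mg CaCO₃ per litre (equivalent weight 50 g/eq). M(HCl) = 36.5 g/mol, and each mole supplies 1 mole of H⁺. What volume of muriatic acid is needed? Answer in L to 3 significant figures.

Volume: 449 m³ = 449,000 L.
Alkalinity to neutralize: (251 − 131) = 120 mg/L as CaCO₃ × 449,000 L = 53,880 g as CaCO₃.
Equivalents of H⁺ required: 53,880 ÷ 50 g/eq = 1078 eq = 1078 mol HCl.
Mass of HCl: 1078 × 36.5 = 39,330 g.
Mass of 25.2% solution: 39,330 / 0.252 = 156,100 g.
Volume: 156,100 g ÷ 1.12 g/mL = 139,400 mL.

139 L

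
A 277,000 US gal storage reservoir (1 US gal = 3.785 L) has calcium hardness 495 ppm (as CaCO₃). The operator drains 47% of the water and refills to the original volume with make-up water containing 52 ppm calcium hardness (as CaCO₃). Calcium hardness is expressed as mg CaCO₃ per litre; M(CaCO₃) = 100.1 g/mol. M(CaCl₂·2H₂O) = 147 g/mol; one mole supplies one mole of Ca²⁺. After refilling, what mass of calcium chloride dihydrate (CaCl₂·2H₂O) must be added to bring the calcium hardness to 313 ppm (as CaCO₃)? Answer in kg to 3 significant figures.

40.4 kg

Volume: 277,000 US gal × 3.785 L/gal = 1,048,445 L.
After draining 47% and refilling: 495 × 0.53 + 52 × 0.47 = 286.79 ppm.
Deficit to target: 313 − 286.79 = 26.21 mg/L.
As CaCO₃: 26.21 mg/L × 1,048,445 L = 27,480 g; ÷ 100.1 = 274.5 mol Ca²⁺.
Mass: 274.5 × 147 = 40,350 g.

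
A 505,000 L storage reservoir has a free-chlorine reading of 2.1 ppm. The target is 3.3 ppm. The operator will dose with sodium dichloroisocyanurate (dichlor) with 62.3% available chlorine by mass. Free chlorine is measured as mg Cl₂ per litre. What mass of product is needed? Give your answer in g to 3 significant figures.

Chlorine deficit: 3.3 − 2.1 = 1.2 ppm = 1.2 mg/L as Cl₂.
Cl₂ equivalent needed: 1.2 mg/L × 505,000 L = 606,000 mg = 606 g.
Product at 62.3% available chlorine: 606 / 0.623 = 972.7 g.

973 g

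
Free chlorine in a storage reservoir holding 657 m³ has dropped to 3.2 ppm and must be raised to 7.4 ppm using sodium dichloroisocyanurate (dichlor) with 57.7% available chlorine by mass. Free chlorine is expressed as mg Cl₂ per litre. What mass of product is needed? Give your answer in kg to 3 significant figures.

Volume: 657 m³ = 657,000 L.
Chlorine deficit: 7.4 − 3.2 = 4.2 ppm = 4.2 mg/L as Cl₂.
Cl₂ equivalent needed: 4.2 mg/L × 657,000 L = 2,759,000 mg = 2759 g.
Product at 57.7% available chlorine: 2759 / 0.577 = 4782 g.

4.78 kg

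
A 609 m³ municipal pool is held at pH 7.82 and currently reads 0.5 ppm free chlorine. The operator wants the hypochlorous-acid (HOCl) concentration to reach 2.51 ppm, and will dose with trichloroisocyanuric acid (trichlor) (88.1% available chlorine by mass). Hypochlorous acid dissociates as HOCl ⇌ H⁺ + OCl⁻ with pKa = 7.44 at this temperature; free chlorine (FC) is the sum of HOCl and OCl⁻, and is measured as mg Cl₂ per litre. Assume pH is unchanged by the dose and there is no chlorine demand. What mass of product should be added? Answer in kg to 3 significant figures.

5.55 kg

Volume: 609 m³ = 609,000 L.
[OCl⁻]/[HOCl] = 10^(pH − pKa) = 10^(7.82 − 7.44) = 2.399; fraction as HOCl = 1/(1 + 2.399) = 0.2942.
Free chlorine required for 2.51 ppm HOCl: 2.51 / 0.2942 = 8.531 ppm.
FC to add: 8.531 − 0.5 = 8.031 mg/L as Cl₂.
Cl₂ equivalent: 8.031 mg/L × 609,000 L = 4891 g.
Product at 88.1% available Cl: 4891 / 0.881 = 5552 g.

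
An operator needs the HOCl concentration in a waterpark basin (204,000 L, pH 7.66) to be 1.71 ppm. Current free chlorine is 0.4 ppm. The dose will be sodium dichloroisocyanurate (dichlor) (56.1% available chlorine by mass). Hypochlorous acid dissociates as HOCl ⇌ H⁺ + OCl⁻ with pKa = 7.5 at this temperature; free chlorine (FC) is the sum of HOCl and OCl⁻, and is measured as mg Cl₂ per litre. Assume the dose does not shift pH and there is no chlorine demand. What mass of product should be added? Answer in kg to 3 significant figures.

[OCl⁻]/[HOCl] = 10^(pH − pKa) = 10^(7.66 − 7.5) = 1.445; fraction as HOCl = 1/(1 + 1.445) = 0.4089.
Free chlorine required for 1.71 ppm HOCl: 1.71 / 0.4089 = 4.182 ppm.
FC to add: 4.182 − 0.4 = 3.782 mg/L as Cl₂.
Cl₂ equivalent: 3.782 mg/L × 204,000 L = 771.5 g.
Product at 56.1% available Cl: 771.5 / 0.561 = 1375 g.

1.38 kg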